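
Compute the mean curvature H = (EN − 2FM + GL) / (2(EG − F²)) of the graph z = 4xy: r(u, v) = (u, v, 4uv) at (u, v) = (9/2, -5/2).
H = 144*sqrt(17)/7225

With E = 16*v^2 + 1, F = 16*u*v, G = 16*u^2 + 1, L = 0, M = 4/sqrt(16*u^2 + 16*v^2 + 1), N = 0, assemble
  H = (EN − 2FM + GL) / (2(EG − F²)) = -64*u*v/(16*u^2 + 16*v^2 + 1)^(3/2).
At (u, v) = (9/2, -5/2): H = 144*sqrt(17)/7225.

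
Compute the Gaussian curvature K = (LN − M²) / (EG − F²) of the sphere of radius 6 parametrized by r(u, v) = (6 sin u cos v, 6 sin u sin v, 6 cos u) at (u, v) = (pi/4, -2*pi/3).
K = 1/36

Coefficients of the first fundamental form: E = 36, F = 0, G = 36*sin(u)^2.
Coefficients of the second fundamental form: L = -6*sin(u)/Abs(sin(u)), M = 0, N = -6*sin(u)^3/Abs(sin(u)).
Assemble K = (LN − M²)/(EG − F²) = 1/36. At (u, v) = (pi/4, -2*pi/3): K = 1/36.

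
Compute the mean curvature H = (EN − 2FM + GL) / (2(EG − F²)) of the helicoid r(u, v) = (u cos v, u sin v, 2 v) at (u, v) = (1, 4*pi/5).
H = 0

With E = 1, F = 0, G = u^2 + 4, L = 0, M = -2/sqrt(u^2 + 4), N = 0, assemble
  H = (EN − 2FM + GL) / (2(EG − F²)) = 0.
At (u, v) = (1, 4*pi/5): H = 0.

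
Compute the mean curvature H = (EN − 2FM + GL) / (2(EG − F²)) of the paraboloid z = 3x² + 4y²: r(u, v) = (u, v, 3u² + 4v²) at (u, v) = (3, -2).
H = 2071*sqrt(581)/337561

With E = 36*u^2 + 1, F = 48*u*v, G = 64*v^2 + 1, L = 6/sqrt(36*u^2 + 64*v^2 + 1), M = 0, N = 8/sqrt(36*u^2 + 64*v^2 + 1), assemble
  H = (EN − 2FM + GL) / (2(EG − F²)) = (144*u^2 + 192*v^2 + 7)/(36*u^2 + 64*v^2 + 1)^(3/2).
At (u, v) = (3, -2): H = 2071*sqrt(581)/337561.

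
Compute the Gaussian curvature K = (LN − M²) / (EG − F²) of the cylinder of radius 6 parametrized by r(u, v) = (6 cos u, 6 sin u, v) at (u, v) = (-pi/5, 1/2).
K = 0

Coefficients of the first fundamental form: E = 36, F = 0, G = 1.
Coefficients of the second fundamental form: L = -6, M = 0, N = 0.
Assemble K = (LN − M²)/(EG − F²) = 0. At (u, v) = (-pi/5, 1/2): K = 0.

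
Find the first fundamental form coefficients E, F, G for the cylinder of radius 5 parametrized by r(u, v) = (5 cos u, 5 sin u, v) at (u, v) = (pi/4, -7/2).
E = 25;  F = 0;  G = 1

Partials: r_u = (-5*sin(u), 5*cos(u), 0), r_v = (0, 0, 1). As functions of (u, v):
  E = r_u · r_u = 25,
  F = r_u · r_v = 0,
  G = r_v · r_v = 1.
Evaluating at (u, v) = (pi/4, -7/2): E = 25, F = 0, G = 1.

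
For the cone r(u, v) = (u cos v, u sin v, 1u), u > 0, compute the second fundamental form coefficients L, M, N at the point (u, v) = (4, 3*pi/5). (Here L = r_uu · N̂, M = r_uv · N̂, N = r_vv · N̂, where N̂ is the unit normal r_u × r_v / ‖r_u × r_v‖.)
L = 0;  M = 0;  N = 2*sqrt(2)

Compute the unit normal N̂(u, v) = (-sqrt(2)*u*cos(v)/(2*Abs(u)), -sqrt(2)*u*sin(v)/(2*Abs(u)), sqrt(2)*u/(2*Abs(u))), and the second partials r_uu, r_uv, r_vv. Take dot products:
  L(u, v) = r_uu · N̂ = 0,
  M(u, v) = r_uv · N̂ = 0,
  N(u, v) = r_vv · N̂ = sqrt(2)*u^2/(2*Abs(u)).
Evaluating at (u, v) = (4, 3*pi/5):
  L = 0, M = 0, N = 2*sqrt(2).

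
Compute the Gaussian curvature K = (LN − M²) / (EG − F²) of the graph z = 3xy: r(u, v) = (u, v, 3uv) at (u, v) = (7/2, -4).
K = -144/1042441

Coefficients of the first fundamental form: E = 9*v^2 + 1, F = 9*u*v, G = 9*u^2 + 1.
Coefficients of the second fundamental form: L = 0, M = 3/sqrt(9*u^2 + 9*v^2 + 1), N = 0.
Assemble K = (LN − M²)/(EG − F²) = -9/(81*u^4 + 162*u^2*v^2 + 18*u^2 + 81*v^4 + 18*v^2 + 1). At (u, v) = (7/2, -4): K = -144/1042441.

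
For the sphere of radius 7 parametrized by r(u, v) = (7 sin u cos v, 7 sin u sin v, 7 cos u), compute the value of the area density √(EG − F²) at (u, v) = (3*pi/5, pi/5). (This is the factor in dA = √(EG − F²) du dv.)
√(EG − F²)|_{(3*pi/5, pi/5)} = 49*sqrt(2*sqrt(5) + 10)/4

E = 49, F = 0, G = 49*sin(u)^2, so EG − F² = 2401*sin(u)^2. Taking the positive square root: √(EG − F²) = 49*Abs(sin(u)). At (u, v) = (3*pi/5, pi/5): 49*sqrt(2*sqrt(5) + 10)/4.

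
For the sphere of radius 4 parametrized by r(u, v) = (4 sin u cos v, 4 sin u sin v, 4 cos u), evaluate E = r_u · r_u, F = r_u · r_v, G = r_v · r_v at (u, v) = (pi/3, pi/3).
E = 16;  F = 0;  G = 12

Partials: r_u = (4*cos(u)*cos(v), 4*sin(v)*cos(u), -4*sin(u)), r_v = (-4*sin(u)*sin(v), 4*sin(u)*cos(v), 0). As functions of (u, v):
  E = r_u · r_u = 16,
  F = r_u · r_v = 0,
  G = r_v · r_v = 16*sin(u)^2.
Evaluating at (u, v) = (pi/3, pi/3): E = 16, F = 0, G = 12.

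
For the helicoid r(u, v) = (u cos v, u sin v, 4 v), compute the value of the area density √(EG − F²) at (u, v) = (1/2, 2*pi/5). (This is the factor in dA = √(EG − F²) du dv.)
√(EG − F²)|_{(1/2, 2*pi/5)} = sqrt(65)/2

E = 1, F = 0, G = u^2 + 16, so EG − F² = u^2 + 16. Taking the positive square root: √(EG − F²) = sqrt(u^2 + 16). At (u, v) = (1/2, 2*pi/5): sqrt(65)/2.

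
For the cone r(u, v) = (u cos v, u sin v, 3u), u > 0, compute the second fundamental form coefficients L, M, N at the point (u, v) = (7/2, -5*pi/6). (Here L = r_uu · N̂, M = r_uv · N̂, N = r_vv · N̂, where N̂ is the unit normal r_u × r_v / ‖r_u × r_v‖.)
L = 0;  M = 0;  N = 21*sqrt(10)/20

Compute the unit normal N̂(u, v) = (-3*sqrt(10)*u*cos(v)/(10*Abs(u)), -3*sqrt(10)*u*sin(v)/(10*Abs(u)), sqrt(10)*u/(10*Abs(u))), and the second partials r_uu, r_uv, r_vv. Take dot products:
  L(u, v) = r_uu · N̂ = 0,
  M(u, v) = r_uv · N̂ = 0,
  N(u, v) = r_vv · N̂ = 3*sqrt(10)*u^2/(10*Abs(u)).
Evaluating at (u, v) = (7/2, -5*pi/6):
  L = 0, M = 0, N = 21*sqrt(10)/20.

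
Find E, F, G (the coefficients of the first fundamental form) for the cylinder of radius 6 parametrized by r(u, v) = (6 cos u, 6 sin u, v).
E = 36;  F = 0;  G = 1

Compute partials: r_u = (-6*sin(u), 6*cos(u), 0), r_v = (0, 0, 1). Then
  E = r_u · r_u = 36,
  F = r_u · r_v = 0,
  G = r_v · r_v = 1.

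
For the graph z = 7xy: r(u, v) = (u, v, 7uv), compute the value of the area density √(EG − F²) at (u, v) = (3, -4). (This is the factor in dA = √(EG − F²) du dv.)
√(EG − F²)|_{(3, -4)} = sqrt(1226)

E = 49*v^2 + 1, F = 49*u*v, G = 49*u^2 + 1, so EG − F² = 49*u^2 + 49*v^2 + 1. Taking the positive square root: √(EG − F²) = sqrt(49*u^2 + 49*v^2 + 1). At (u, v) = (3, -4): sqrt(1226).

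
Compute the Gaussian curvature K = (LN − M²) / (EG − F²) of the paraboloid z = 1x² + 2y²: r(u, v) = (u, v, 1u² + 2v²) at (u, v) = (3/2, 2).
K = 2/1369

Coefficients of the first fundamental form: E = 4*u^2 + 1, F = 8*u*v, G = 16*v^2 + 1.
Coefficients of the second fundamental form: L = 2/sqrt(4*u^2 + 16*v^2 + 1), M = 0, N = 4/sqrt(4*u^2 + 16*v^2 + 1).
Assemble K = (LN − M²)/(EG − F²) = 8/(16*u^4 + 128*u^2*v^2 + 8*u^2 + 256*v^4 + 32*v^2 + 1). At (u, v) = (3/2, 2): K = 2/1369.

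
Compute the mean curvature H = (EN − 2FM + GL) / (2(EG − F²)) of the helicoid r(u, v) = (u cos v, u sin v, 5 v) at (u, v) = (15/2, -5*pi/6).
H = 0

With E = 1, F = 0, G = u^2 + 25, L = 0, M = -5/sqrt(u^2 + 25), N = 0, assemble
  H = (EN − 2FM + GL) / (2(EG − F²)) = 0.
At (u, v) = (15/2, -5*pi/6): H = 0.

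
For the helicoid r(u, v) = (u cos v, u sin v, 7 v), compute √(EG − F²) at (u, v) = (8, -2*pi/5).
√(EG − F²)|_{(8, -2*pi/5)} = sqrt(113)

E = 1, F = 0, G = u^2 + 49; EG − F² = u^2 + 49; √(EG − F²) = sqrt(u^2 + 49). At the given point: sqrt(113).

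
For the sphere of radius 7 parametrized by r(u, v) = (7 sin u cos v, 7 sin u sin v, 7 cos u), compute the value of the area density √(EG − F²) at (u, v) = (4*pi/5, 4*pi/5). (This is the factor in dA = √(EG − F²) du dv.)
√(EG − F²)|_{(4*pi/5, 4*pi/5)} = 49*sqrt(10 - 2*sqrt(5))/4

E = 49, F = 0, G = 49*sin(u)^2, so EG − F² = 2401*sin(u)^2. Taking the positive square root: √(EG − F²) = 49*Abs(sin(u)). At (u, v) = (4*pi/5, 4*pi/5): 49*sqrt(10 - 2*sqrt(5))/4.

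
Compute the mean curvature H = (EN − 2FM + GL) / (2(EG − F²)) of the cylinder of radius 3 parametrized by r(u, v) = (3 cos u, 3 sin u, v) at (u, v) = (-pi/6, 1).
H = -1/6

With E = 9, F = 0, G = 1, L = -3, M = 0, N = 0, assemble
  H = (EN − 2FM + GL) / (2(EG − F²)) = -1/6.
At (u, v) = (-pi/6, 1): H = -1/6.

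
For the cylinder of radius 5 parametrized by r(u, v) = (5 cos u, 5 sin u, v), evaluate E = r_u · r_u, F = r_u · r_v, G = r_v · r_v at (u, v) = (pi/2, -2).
E = 25;  F = 0;  G = 1

Partials: r_u = (-5*sin(u), 5*cos(u), 0), r_v = (0, 0, 1). As functions of (u, v):
  E = r_u · r_u = 25,
  F = r_u · r_v = 0,
  G = r_v · r_v = 1.
Evaluating at (u, v) = (pi/2, -2): E = 25, F = 0, G = 1.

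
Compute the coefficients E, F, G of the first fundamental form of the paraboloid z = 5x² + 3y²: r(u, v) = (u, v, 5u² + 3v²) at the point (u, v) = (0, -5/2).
E = 1;  F = 0;  G = 226

Partials: r_u = (1, 0, 10*u), r_v = (0, 1, 6*v). As functions of (u, v):
  E = r_u · r_u = 100*u^2 + 1,
  F = r_u · r_v = 60*u*v,
  G = r_v · r_v = 36*v^2 + 1.
Evaluating at (u, v) = (0, -5/2): E = 1, F = 0, G = 226.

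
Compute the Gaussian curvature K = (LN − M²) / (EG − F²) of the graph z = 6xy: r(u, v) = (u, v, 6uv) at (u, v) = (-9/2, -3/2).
K = -36/657721

Coefficients of the first fundamental form: E = 36*v^2 + 1, F = 36*u*v, G = 36*u^2 + 1.
Coefficients of the second fundamental form: L = 0, M = 6/sqrt(36*u^2 + 36*v^2 + 1), N = 0.
Assemble K = (LN − M²)/(EG − F²) = -36/(1296*u^4 + 2592*u^2*v^2 + 72*u^2 + 1296*v^4 + 72*v^2 + 1). At (u, v) = (-9/2, -3/2): K = -36/657721.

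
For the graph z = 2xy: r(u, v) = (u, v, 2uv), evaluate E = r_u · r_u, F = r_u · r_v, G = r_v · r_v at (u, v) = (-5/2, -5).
E = 101;  F = 50;  G = 26

Partials: r_u = (1, 0, 2*v), r_v = (0, 1, 2*u). As functions of (u, v):
  E = r_u · r_u = 4*v^2 + 1,
  F = r_u · r_v = 4*u*v,
  G = r_v · r_v = 4*u^2 + 1.
Evaluating at (u, v) = (-5/2, -5): E = 101, F = 50, G = 26.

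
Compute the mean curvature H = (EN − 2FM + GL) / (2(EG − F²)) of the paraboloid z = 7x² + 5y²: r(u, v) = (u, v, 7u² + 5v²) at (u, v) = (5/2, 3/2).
H = 7712*sqrt(1451)/2105401

With E = 196*u^2 + 1, F = 140*u*v, G = 100*v^2 + 1, L = 14/sqrt(196*u^2 + 100*v^2 + 1), M = 0, N = 10/sqrt(196*u^2 + 100*v^2 + 1), assemble
  H = (EN − 2FM + GL) / (2(EG − F²)) = 4*(245*u^2 + 175*v^2 + 3)/(196*u^2 + 100*v^2 + 1)^(3/2).
At (u, v) = (5/2, 3/2): H = 7712*sqrt(1451)/2105401.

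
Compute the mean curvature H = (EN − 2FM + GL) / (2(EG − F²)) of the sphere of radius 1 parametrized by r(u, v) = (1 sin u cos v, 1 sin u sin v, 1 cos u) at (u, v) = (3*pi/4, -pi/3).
H = -1

With E = 1, F = 0, G = sin(u)^2, L = -sin(u)/Abs(sin(u)), M = 0, N = -sin(u)^3/Abs(sin(u)), assemble
  H = (EN − 2FM + GL) / (2(EG − F²)) = -sin(u)/Abs(sin(u)).
At (u, v) = (3*pi/4, -pi/3): H = -1.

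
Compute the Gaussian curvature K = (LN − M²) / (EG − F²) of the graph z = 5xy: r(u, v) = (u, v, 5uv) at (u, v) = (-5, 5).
K = -25/1565001

Coefficients of the first fundamental form: E = 25*v^2 + 1, F = 25*u*v, G = 25*u^2 + 1.
Coefficients of the second fundamental form: L = 0, M = 5/sqrt(25*u^2 + 25*v^2 + 1), N = 0.
Assemble K = (LN − M²)/(EG − F²) = -25/(625*u^4 + 1250*u^2*v^2 + 50*u^2 + 625*v^4 + 50*v^2 + 1). At (u, v) = (-5, 5): K = -25/1565001.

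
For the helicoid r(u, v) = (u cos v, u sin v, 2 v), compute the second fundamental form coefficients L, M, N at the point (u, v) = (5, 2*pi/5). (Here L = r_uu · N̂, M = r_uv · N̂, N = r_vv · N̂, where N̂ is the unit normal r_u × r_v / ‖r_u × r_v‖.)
L = 0;  M = -2*sqrt(29)/29;  N = 0

Compute the unit normal N̂(u, v) = (2*sin(v)/sqrt(u^2 + 4), -2*cos(v)/sqrt(u^2 + 4), u/sqrt(u^2 + 4)), and the second partials r_uu, r_uv, r_vv. Take dot products:
  L(u, v) = r_uu · N̂ = 0,
  M(u, v) = r_uv · N̂ = -2/sqrt(u^2 + 4),
  N(u, v) = r_vv · N̂ = 0.
Evaluating at (u, v) = (5, 2*pi/5):
  L = 0, M = -2*sqrt(29)/29, N = 0.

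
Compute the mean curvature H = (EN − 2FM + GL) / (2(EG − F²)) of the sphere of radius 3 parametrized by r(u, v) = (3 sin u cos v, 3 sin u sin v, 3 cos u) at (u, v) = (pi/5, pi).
H = -1/3

With E = 9, F = 0, G = 9*sin(u)^2, L = -3*sin(u)/Abs(sin(u)), M = 0, N = -3*sin(u)^3/Abs(sin(u)), assemble
  H = (EN − 2FM + GL) / (2(EG − F²)) = -sin(u)/(3*Abs(sin(u))).
At (u, v) = (pi/5, pi): H = -1/3.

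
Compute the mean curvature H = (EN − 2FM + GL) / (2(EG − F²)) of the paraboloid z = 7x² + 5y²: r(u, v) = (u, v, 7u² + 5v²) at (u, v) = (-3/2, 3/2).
H = 3792*sqrt(667)/444889

With E = 196*u^2 + 1, F = 140*u*v, G = 100*v^2 + 1, L = 14/sqrt(196*u^2 + 100*v^2 + 1), M = 0, N = 10/sqrt(196*u^2 + 100*v^2 + 1), assemble
  H = (EN − 2FM + GL) / (2(EG − F²)) = 4*(245*u^2 + 175*v^2 + 3)/(196*u^2 + 100*v^2 + 1)^(3/2).
At (u, v) = (-3/2, 3/2): H = 3792*sqrt(667)/444889.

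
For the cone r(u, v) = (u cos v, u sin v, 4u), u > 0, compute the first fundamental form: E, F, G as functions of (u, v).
E = 17;  F = 0;  G = u^2

Compute partials: r_u = (cos(v), sin(v), 4), r_v = (-u*sin(v), u*cos(v), 0). Then
  E = r_u · r_u = 17,
  F = r_u · r_v = 0,
  G = r_v · r_v = u^2.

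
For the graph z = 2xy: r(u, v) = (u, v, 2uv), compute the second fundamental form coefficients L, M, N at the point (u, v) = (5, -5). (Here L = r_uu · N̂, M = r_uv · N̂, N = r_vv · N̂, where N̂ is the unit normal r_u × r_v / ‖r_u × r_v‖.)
L = 0;  M = 2*sqrt(201)/201;  N = 0

Compute the unit normal N̂(u, v) = (-2*v/sqrt(4*u^2 + 4*v^2 + 1), -2*u/sqrt(4*u^2 + 4*v^2 + 1), 1/sqrt(4*u^2 + 4*v^2 + 1)), and the second partials r_uu, r_uv, r_vv. Take dot products:
  L(u, v) = r_uu · N̂ = 0,
  M(u, v) = r_uv · N̂ = 2/sqrt(4*u^2 + 4*v^2 + 1),
  N(u, v) = r_vv · N̂ = 0.
Evaluating at (u, v) = (5, -5):
  L = 0, M = 2*sqrt(201)/201, N = 0.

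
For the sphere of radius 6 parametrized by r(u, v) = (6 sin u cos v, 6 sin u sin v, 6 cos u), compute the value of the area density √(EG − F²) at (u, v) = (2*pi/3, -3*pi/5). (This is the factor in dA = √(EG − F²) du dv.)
√(EG − F²)|_{(2*pi/3, -3*pi/5)} = 18*sqrt(3)

E = 36, F = 0, G = 36*sin(u)^2, so EG − F² = 1296*sin(u)^2. Taking the positive square root: √(EG − F²) = 36*Abs(sin(u)). At (u, v) = (2*pi/3, -3*pi/5): 18*sqrt(3).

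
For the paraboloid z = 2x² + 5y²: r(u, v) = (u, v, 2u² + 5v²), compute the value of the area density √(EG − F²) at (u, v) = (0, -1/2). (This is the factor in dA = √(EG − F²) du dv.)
√(EG − F²)|_{(0, -1/2)} = sqrt(26)

E = 16*u^2 + 1, F = 40*u*v, G = 100*v^2 + 1, so EG − F² = 16*u^2 + 100*v^2 + 1. Taking the positive square root: √(EG − F²) = sqrt(16*u^2 + 100*v^2 + 1). At (u, v) = (0, -1/2): sqrt(26).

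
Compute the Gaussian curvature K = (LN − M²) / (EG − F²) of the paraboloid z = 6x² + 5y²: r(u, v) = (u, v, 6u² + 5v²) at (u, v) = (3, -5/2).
K = 30/923521

Coefficients of the first fundamental form: E = 144*u^2 + 1, F = 120*u*v, G = 100*v^2 + 1.
Coefficients of the second fundamental form: L = 12/sqrt(144*u^2 + 100*v^2 + 1), M = 0, N = 10/sqrt(144*u^2 + 100*v^2 + 1).
Assemble K = (LN − M²)/(EG − F²) = 120/(20736*u^4 + 28800*u^2*v^2 + 288*u^2 + 10000*v^4 + 200*v^2 + 1). At (u, v) = (3, -5/2): K = 30/923521.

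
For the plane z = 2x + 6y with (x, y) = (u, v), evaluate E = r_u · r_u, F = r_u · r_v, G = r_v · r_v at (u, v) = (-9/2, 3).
E = 5;  F = 12;  G = 37

Partials: r_u = (1, 0, 2), r_v = (0, 1, 6). As functions of (u, v):
  E = r_u · r_u = 5,
  F = r_u · r_v = 12,
  G = r_v · r_v = 37.
Evaluating at (u, v) = (-9/2, 3): E = 5, F = 12, G = 37.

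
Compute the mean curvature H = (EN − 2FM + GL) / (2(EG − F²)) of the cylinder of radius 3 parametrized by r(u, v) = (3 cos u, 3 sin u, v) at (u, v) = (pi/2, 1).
H = -1/6

With E = 9, F = 0, G = 1, L = -3, M = 0, N = 0, assemble
  H = (EN − 2FM + GL) / (2(EG − F²)) = -1/6.
At (u, v) = (pi/2, 1): H = -1/6.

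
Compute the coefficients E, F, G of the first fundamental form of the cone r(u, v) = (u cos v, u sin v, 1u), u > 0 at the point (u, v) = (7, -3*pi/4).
E = 2;  F = 0;  G = 49

Partials: r_u = (cos(v), sin(v), 1), r_v = (-u*sin(v), u*cos(v), 0). As functions of (u, v):
  E = r_u · r_u = 2,
  F = r_u · r_v = 0,
  G = r_v · r_v = u^2.
Evaluating at (u, v) = (7, -3*pi/4): E = 2, F = 0, G = 49.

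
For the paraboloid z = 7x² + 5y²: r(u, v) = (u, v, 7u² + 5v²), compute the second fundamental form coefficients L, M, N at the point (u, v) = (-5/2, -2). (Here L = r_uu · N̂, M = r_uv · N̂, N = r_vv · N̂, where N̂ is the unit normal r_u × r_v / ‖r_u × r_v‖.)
L = 7*sqrt(1626)/813;  M = 0;  N = 5*sqrt(1626)/813

Compute the unit normal N̂(u, v) = (-14*u/sqrt(196*u^2 + 100*v^2 + 1), -10*v/sqrt(196*u^2 + 100*v^2 + 1), 1/sqrt(196*u^2 + 100*v^2 + 1)), and the second partials r_uu, r_uv, r_vv. Take dot products:
  L(u, v) = r_uu · N̂ = 14/sqrt(196*u^2 + 100*v^2 + 1),
  M(u, v) = r_uv · N̂ = 0,
  N(u, v) = r_vv · N̂ = 10/sqrt(196*u^2 + 100*v^2 + 1).
Evaluating at (u, v) = (-5/2, -2):
  L = 7*sqrt(1626)/813, M = 0, N = 5*sqrt(1626)/813.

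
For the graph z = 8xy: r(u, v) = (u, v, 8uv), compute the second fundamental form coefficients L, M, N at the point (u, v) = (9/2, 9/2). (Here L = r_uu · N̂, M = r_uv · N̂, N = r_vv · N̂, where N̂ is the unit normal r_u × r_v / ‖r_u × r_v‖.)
L = 0;  M = 8*sqrt(2593)/2593;  N = 0

Compute the unit normal N̂(u, v) = (-8*v/sqrt(64*u^2 + 64*v^2 + 1), -8*u/sqrt(64*u^2 + 64*v^2 + 1), 1/sqrt(64*u^2 + 64*v^2 + 1)), and the second partials r_uu, r_uv, r_vv. Take dot products:
  L(u, v) = r_uu · N̂ = 0,
  M(u, v) = r_uv · N̂ = 8/sqrt(64*u^2 + 64*v^2 + 1),
  N(u, v) = r_vv · N̂ = 0.
Evaluating at (u, v) = (9/2, 9/2):
  L = 0, M = 8*sqrt(2593)/2593, N = 0.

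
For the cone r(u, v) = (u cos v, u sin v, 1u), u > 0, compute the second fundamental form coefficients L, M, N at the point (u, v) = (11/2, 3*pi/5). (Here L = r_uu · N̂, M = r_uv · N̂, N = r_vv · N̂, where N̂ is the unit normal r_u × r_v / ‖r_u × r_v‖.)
L = 0;  M = 0;  N = 11*sqrt(2)/4

Compute the unit normal N̂(u, v) = (-sqrt(2)*u*cos(v)/(2*Abs(u)), -sqrt(2)*u*sin(v)/(2*Abs(u)), sqrt(2)*u/(2*Abs(u))), and the second partials r_uu, r_uv, r_vv. Take dot products:
  L(u, v) = r_uu · N̂ = 0,
  M(u, v) = r_uv · N̂ = 0,
  N(u, v) = r_vv · N̂ = sqrt(2)*u^2/(2*Abs(u)).
Evaluating at (u, v) = (11/2, 3*pi/5):
  L = 0, M = 0, N = 11*sqrt(2)/4.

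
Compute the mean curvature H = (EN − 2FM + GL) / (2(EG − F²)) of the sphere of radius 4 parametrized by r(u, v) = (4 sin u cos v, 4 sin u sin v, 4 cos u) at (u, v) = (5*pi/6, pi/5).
H = -1/4

With E = 16, F = 0, G = 16*sin(u)^2, L = -4*sin(u)/Abs(sin(u)), M = 0, N = -4*sin(u)^3/Abs(sin(u)), assemble
  H = (EN − 2FM + GL) / (2(EG − F²)) = -sin(u)/(4*Abs(sin(u))).
At (u, v) = (5*pi/6, pi/5): H = -1/4.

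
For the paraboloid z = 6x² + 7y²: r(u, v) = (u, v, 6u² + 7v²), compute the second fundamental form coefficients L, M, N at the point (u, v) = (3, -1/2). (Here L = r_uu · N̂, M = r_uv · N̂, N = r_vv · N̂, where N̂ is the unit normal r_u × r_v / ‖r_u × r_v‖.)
L = 6*sqrt(1346)/673;  M = 0;  N = 7*sqrt(1346)/673

Compute the unit normal N̂(u, v) = (-12*u/sqrt(144*u^2 + 196*v^2 + 1), -14*v/sqrt(144*u^2 + 196*v^2 + 1), 1/sqrt(144*u^2 + 196*v^2 + 1)), and the second partials r_uu, r_uv, r_vv. Take dot products:
  L(u, v) = r_uu · N̂ = 12/sqrt(144*u^2 + 196*v^2 + 1),
  M(u, v) = r_uv · N̂ = 0,
  N(u, v) = r_vv · N̂ = 14/sqrt(144*u^2 + 196*v^2 + 1).
Evaluating at (u, v) = (3, -1/2):
  L = 6*sqrt(1346)/673, M = 0, N = 7*sqrt(1346)/673.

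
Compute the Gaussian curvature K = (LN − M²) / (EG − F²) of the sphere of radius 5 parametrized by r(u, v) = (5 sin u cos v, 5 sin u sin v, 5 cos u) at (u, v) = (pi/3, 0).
K = 1/25

Coefficients of the first fundamental form: E = 25, F = 0, G = 25*sin(u)^2.
Coefficients of the second fundamental form: L = -5*sin(u)/Abs(sin(u)), M = 0, N = -5*sin(u)^3/Abs(sin(u)).
Assemble K = (LN − M²)/(EG − F²) = 1/25. At (u, v) = (pi/3, 0): K = 1/25.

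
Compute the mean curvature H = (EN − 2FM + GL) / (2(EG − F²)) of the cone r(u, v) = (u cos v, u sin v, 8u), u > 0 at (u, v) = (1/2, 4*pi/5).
H = 8*sqrt(65)/65

With E = 65, F = 0, G = u^2, L = 0, M = 0, N = 8*sqrt(65)*u^2/(65*Abs(u)), assemble
  H = (EN − 2FM + GL) / (2(EG − F²)) = 4*sqrt(65)/(65*Abs(u)).
At (u, v) = (1/2, 4*pi/5): H = 8*sqrt(65)/65.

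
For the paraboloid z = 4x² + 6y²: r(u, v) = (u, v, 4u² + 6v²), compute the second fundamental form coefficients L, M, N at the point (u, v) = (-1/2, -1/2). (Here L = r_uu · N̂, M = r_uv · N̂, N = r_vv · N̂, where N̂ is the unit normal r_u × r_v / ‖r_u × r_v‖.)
L = 8*sqrt(53)/53;  M = 0;  N = 12*sqrt(53)/53

Compute the unit normal N̂(u, v) = (-8*u/sqrt(64*u^2 + 144*v^2 + 1), -12*v/sqrt(64*u^2 + 144*v^2 + 1), 1/sqrt(64*u^2 + 144*v^2 + 1)), and the second partials r_uu, r_uv, r_vv. Take dot products:
  L(u, v) = r_uu · N̂ = 8/sqrt(64*u^2 + 144*v^2 + 1),
  M(u, v) = r_uv · N̂ = 0,
  N(u, v) = r_vv · N̂ = 12/sqrt(64*u^2 + 144*v^2 + 1).
Evaluating at (u, v) = (-1/2, -1/2):
  L = 8*sqrt(53)/53, M = 0, N = 12*sqrt(53)/53.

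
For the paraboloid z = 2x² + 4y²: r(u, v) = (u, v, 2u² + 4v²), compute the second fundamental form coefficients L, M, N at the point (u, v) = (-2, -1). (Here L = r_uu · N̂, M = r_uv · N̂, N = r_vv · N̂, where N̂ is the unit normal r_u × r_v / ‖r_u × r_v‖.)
L = 4*sqrt(129)/129;  M = 0;  N = 8*sqrt(129)/129

Compute the unit normal N̂(u, v) = (-4*u/sqrt(16*u^2 + 64*v^2 + 1), -8*v/sqrt(16*u^2 + 64*v^2 + 1), 1/sqrt(16*u^2 + 64*v^2 + 1)), and the second partials r_uu, r_uv, r_vv. Take dot products:
  L(u, v) = r_uu · N̂ = 4/sqrt(16*u^2 + 64*v^2 + 1),
  M(u, v) = r_uv · N̂ = 0,
  N(u, v) = r_vv · N̂ = 8/sqrt(16*u^2 + 64*v^2 + 1).
Evaluating at (u, v) = (-2, -1):
  L = 4*sqrt(129)/129, M = 0, N = 8*sqrt(129)/129.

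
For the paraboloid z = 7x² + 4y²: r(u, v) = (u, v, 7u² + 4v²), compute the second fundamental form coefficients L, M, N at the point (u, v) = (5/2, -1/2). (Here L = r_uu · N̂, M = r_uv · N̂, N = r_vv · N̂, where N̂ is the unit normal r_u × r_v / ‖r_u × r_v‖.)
L = 7*sqrt(138)/207;  M = 0;  N = 4*sqrt(138)/207

Compute the unit normal N̂(u, v) = (-14*u/sqrt(196*u^2 + 64*v^2 + 1), -8*v/sqrt(196*u^2 + 64*v^2 + 1), 1/sqrt(196*u^2 + 64*v^2 + 1)), and the second partials r_uu, r_uv, r_vv. Take dot products:
  L(u, v) = r_uu · N̂ = 14/sqrt(196*u^2 + 64*v^2 + 1),
  M(u, v) = r_uv · N̂ = 0,
  N(u, v) = r_vv · N̂ = 8/sqrt(196*u^2 + 64*v^2 + 1).
Evaluating at (u, v) = (5/2, -1/2):
  L = 7*sqrt(138)/207, M = 0, N = 4*sqrt(138)/207.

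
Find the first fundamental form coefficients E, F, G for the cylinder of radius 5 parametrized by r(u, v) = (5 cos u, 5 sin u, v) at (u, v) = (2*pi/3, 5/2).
E = 25;  F = 0;  G = 1

Partials: r_u = (-5*sin(u), 5*cos(u), 0), r_v = (0, 0, 1). As functions of (u, v):
  E = r_u · r_u = 25,
  F = r_u · r_v = 0,
  G = r_v · r_v = 1.
Evaluating at (u, v) = (2*pi/3, 5/2): E = 25, F = 0, G = 1.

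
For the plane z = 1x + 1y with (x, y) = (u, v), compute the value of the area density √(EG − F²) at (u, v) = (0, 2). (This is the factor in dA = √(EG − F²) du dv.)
√(EG − F²)|_{(0, 2)} = sqrt(3)

E = 2, F = 1, G = 2, so EG − F² = 3. Taking the positive square root: √(EG − F²) = sqrt(3). At (u, v) = (0, 2): sqrt(3).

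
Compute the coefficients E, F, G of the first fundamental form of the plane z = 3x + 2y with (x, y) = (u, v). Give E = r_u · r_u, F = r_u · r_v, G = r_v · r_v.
E = 10;  F = 6;  G = 5

Compute partials: r_u = (1, 0, 3), r_v = (0, 1, 2). Then
  E = r_u · r_u = 10,
  F = r_u · r_v = 6,
  G = r_v · r_v = 5.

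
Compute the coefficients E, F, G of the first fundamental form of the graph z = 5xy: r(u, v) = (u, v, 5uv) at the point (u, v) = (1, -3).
E = 226;  F = -75;  G = 26

Partials: r_u = (1, 0, 5*v), r_v = (0, 1, 5*u). As functions of (u, v):
  E = r_u · r_u = 25*v^2 + 1,
  F = r_u · r_v = 25*u*v,
  G = r_v · r_v = 25*u^2 + 1.
Evaluating at (u, v) = (1, -3): E = 226, F = -75, G = 26.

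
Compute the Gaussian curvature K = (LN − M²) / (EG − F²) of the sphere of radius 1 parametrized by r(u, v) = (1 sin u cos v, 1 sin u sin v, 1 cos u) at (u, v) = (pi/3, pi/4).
K = 1

Coefficients of the first fundamental form: E = 1, F = 0, G = sin(u)^2.
Coefficients of the second fundamental form: L = -sin(u)/Abs(sin(u)), M = 0, N = -sin(u)^3/Abs(sin(u)).
Assemble K = (LN − M²)/(EG − F²) = 1. At (u, v) = (pi/3, pi/4): K = 1.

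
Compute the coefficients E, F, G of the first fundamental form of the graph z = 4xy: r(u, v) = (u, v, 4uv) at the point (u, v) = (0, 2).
E = 65;  F = 0;  G = 1

Partials: r_u = (1, 0, 4*v), r_v = (0, 1, 4*u). As functions of (u, v):
  E = r_u · r_u = 16*v^2 + 1,
  F = r_u · r_v = 16*u*v,
  G = r_v · r_v = 16*u^2 + 1.
Evaluating at (u, v) = (0, 2): E = 65, F = 0, G = 1.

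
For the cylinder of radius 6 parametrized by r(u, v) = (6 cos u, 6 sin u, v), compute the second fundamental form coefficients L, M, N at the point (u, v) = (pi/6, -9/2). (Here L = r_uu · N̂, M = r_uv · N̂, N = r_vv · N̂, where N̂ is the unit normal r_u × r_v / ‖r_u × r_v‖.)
L = -6;  M = 0;  N = 0

Compute the unit normal N̂(u, v) = (cos(u), sin(u), 0), and the second partials r_uu, r_uv, r_vv. Take dot products:
  L(u, v) = r_uu · N̂ = -6,
  M(u, v) = r_uv · N̂ = 0,
  N(u, v) = r_vv · N̂ = 0.
Evaluating at (u, v) = (pi/6, -9/2):
  L = -6, M = 0, N = 0.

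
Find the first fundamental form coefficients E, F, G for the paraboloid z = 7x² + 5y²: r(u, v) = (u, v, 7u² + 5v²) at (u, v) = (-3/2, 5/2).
E = 442;  F = -525;  G = 626

Partials: r_u = (1, 0, 14*u), r_v = (0, 1, 10*v). As functions of (u, v):
  E = r_u · r_u = 196*u^2 + 1,
  F = r_u · r_v = 140*u*v,
  G = r_v · r_v = 100*v^2 + 1.
Evaluating at (u, v) = (-3/2, 5/2): E = 442, F = -525, G = 626.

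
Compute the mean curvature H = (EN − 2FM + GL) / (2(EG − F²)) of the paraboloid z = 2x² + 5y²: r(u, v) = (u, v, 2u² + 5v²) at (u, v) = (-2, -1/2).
H = 377*sqrt(10)/2700

With E = 16*u^2 + 1, F = 40*u*v, G = 100*v^2 + 1, L = 4/sqrt(16*u^2 + 100*v^2 + 1), M = 0, N = 10/sqrt(16*u^2 + 100*v^2 + 1), assemble
  H = (EN − 2FM + GL) / (2(EG − F²)) = (80*u^2 + 200*v^2 + 7)/(16*u^2 + 100*v^2 + 1)^(3/2).
At (u, v) = (-2, -1/2): H = 377*sqrt(10)/2700.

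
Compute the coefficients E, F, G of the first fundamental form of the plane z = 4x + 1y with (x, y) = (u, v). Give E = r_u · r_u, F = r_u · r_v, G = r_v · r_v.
E = 17;  F = 4;  G = 2

Compute partials: r_u = (1, 0, 4), r_v = (0, 1, 1). Then
  E = r_u · r_u = 17,
  F = r_u · r_v = 4,
  G = r_v · r_v = 2.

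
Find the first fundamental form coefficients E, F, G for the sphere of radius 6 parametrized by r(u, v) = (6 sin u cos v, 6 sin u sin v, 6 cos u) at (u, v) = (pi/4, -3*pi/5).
E = 36;  F = 0;  G = 18

Partials: r_u = (6*cos(u)*cos(v), 6*sin(v)*cos(u), -6*sin(u)), r_v = (-6*sin(u)*sin(v), 6*sin(u)*cos(v), 0). As functions of (u, v):
  E = r_u · r_u = 36,
  F = r_u · r_v = 0,
  G = r_v · r_v = 36*sin(u)^2.
Evaluating at (u, v) = (pi/4, -3*pi/5): E = 36, F = 0, G = 18.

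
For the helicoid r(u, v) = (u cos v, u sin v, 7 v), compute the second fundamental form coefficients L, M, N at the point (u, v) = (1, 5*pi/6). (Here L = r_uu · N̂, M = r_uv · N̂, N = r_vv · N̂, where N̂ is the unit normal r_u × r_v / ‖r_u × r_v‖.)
L = 0;  M = -7*sqrt(2)/10;  N = 0

Compute the unit normal N̂(u, v) = (7*sin(v)/sqrt(u^2 + 49), -7*cos(v)/sqrt(u^2 + 49), u/sqrt(u^2 + 49)), and the second partials r_uu, r_uv, r_vv. Take dot products:
  L(u, v) = r_uu · N̂ = 0,
  M(u, v) = r_uv · N̂ = -7/sqrt(u^2 + 49),
  N(u, v) = r_vv · N̂ = 0.
Evaluating at (u, v) = (1, 5*pi/6):
  L = 0, M = -7*sqrt(2)/10, N = 0.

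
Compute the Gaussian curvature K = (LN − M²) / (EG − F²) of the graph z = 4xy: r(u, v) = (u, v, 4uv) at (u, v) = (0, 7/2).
K = -16/38809

Coefficients of the first fundamental form: E = 16*v^2 + 1, F = 16*u*v, G = 16*u^2 + 1.
Coefficients of the second fundamental form: L = 0, M = 4/sqrt(16*u^2 + 16*v^2 + 1), N = 0.
Assemble K = (LN − M²)/(EG − F²) = -16/(256*u^4 + 512*u^2*v^2 + 32*u^2 + 256*v^4 + 32*v^2 + 1). At (u, v) = (0, 7/2): K = -16/38809.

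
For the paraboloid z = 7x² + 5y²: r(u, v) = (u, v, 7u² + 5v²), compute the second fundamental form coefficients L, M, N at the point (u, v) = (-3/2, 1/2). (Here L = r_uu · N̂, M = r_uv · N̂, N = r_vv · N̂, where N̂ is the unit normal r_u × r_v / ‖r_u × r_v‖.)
L = 14*sqrt(467)/467;  M = 0;  N = 10*sqrt(467)/467

Compute the unit normal N̂(u, v) = (-14*u/sqrt(196*u^2 + 100*v^2 + 1), -10*v/sqrt(196*u^2 + 100*v^2 + 1), 1/sqrt(196*u^2 + 100*v^2 + 1)), and the second partials r_uu, r_uv, r_vv. Take dot products:
  L(u, v) = r_uu · N̂ = 14/sqrt(196*u^2 + 100*v^2 + 1),
  M(u, v) = r_uv · N̂ = 0,
  N(u, v) = r_vv · N̂ = 10/sqrt(196*u^2 + 100*v^2 + 1).
Evaluating at (u, v) = (-3/2, 1/2):
  L = 14*sqrt(467)/467, M = 0, N = 10*sqrt(467)/467.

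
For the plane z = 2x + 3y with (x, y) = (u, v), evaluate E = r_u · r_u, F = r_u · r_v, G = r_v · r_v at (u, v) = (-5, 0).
E = 5;  F = 6;  G = 10

Partials: r_u = (1, 0, 2), r_v = (0, 1, 3). As functions of (u, v):
  E = r_u · r_u = 5,
  F = r_u · r_v = 6,
  G = r_v · r_v = 10.
Evaluating at (u, v) = (-5, 0): E = 5, F = 6, G = 10.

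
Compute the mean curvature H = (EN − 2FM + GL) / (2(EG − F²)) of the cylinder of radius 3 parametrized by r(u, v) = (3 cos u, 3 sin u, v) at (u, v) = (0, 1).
H = -1/6

With E = 9, F = 0, G = 1, L = -3, M = 0, N = 0, assemble
  H = (EN − 2FM + GL) / (2(EG − F²)) = -1/6.
At (u, v) = (0, 1): H = -1/6.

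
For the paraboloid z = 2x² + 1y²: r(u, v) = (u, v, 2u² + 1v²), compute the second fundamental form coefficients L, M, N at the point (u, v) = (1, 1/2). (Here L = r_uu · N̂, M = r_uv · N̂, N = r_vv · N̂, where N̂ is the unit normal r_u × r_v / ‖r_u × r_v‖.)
L = 2*sqrt(2)/3;  M = 0;  N = sqrt(2)/3

Compute the unit normal N̂(u, v) = (-4*u/sqrt(16*u^2 + 4*v^2 + 1), -2*v/sqrt(16*u^2 + 4*v^2 + 1), 1/sqrt(16*u^2 + 4*v^2 + 1)), and the second partials r_uu, r_uv, r_vv. Take dot products:
  L(u, v) = r_uu · N̂ = 4/sqrt(16*u^2 + 4*v^2 + 1),
  M(u, v) = r_uv · N̂ = 0,
  N(u, v) = r_vv · N̂ = 2/sqrt(16*u^2 + 4*v^2 + 1).
Evaluating at (u, v) = (1, 1/2):
  L = 2*sqrt(2)/3, M = 0, N = sqrt(2)/3.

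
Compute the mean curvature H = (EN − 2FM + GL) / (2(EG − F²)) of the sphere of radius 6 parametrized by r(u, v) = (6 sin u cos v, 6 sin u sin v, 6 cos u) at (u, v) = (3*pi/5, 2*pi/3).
H = -1/6

With E = 36, F = 0, G = 36*sin(u)^2, L = -6*sin(u)/Abs(sin(u)), M = 0, N = -6*sin(u)^3/Abs(sin(u)), assemble
  H = (EN − 2FM + GL) / (2(EG − F²)) = -sin(u)/(6*Abs(sin(u))).
At (u, v) = (3*pi/5, 2*pi/3): H = -1/6.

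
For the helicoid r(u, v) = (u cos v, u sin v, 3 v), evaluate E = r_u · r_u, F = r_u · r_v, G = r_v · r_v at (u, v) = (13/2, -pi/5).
E = 1;  F = 0;  G = 205/4

Partials: r_u = (cos(v), sin(v), 0), r_v = (-u*sin(v), u*cos(v), 3). As functions of (u, v):
  E = r_u · r_u = 1,
  F = r_u · r_v = 0,
  G = r_v · r_v = u^2 + 9.
Evaluating at (u, v) = (13/2, -pi/5): E = 1, F = 0, G = 205/4.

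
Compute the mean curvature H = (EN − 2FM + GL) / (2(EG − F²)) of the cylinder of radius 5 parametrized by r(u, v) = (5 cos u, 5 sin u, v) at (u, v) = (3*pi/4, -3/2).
H = -1/10

With E = 25, F = 0, G = 1, L = -5, M = 0, N = 0, assemble
  H = (EN − 2FM + GL) / (2(EG − F²)) = -1/10.
At (u, v) = (3*pi/4, -3/2): H = -1/10.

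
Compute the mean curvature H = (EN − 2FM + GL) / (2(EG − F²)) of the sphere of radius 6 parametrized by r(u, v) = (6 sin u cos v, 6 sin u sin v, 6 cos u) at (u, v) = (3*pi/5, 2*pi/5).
H = -1/6

With E = 36, F = 0, G = 36*sin(u)^2, L = -6*sin(u)/Abs(sin(u)), M = 0, N = -6*sin(u)^3/Abs(sin(u)), assemble
  H = (EN − 2FM + GL) / (2(EG − F²)) = -sin(u)/(6*Abs(sin(u))).
At (u, v) = (3*pi/5, 2*pi/5): H = -1/6.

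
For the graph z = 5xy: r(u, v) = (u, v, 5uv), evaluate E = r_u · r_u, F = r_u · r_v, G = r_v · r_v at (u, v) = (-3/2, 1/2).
E = 29/4;  F = -75/4;  G = 229/4

Partials: r_u = (1, 0, 5*v), r_v = (0, 1, 5*u). As functions of (u, v):
  E = r_u · r_u = 25*v^2 + 1,
  F = r_u · r_v = 25*u*v,
  G = r_v · r_v = 25*u^2 + 1.
Evaluating at (u, v) = (-3/2, 1/2): E = 29/4, F = -75/4, G = 229/4.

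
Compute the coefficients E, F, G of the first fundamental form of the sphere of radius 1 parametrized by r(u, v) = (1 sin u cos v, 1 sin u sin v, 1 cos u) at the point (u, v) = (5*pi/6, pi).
E = 1;  F = 0;  G = 1/4

Partials: r_u = (cos(u)*cos(v), sin(v)*cos(u), -sin(u)), r_v = (-sin(u)*sin(v), sin(u)*cos(v), 0). As functions of (u, v):
  E = r_u · r_u = 1,
  F = r_u · r_v = 0,
  G = r_v · r_v = sin(u)^2.
Evaluating at (u, v) = (5*pi/6, pi): E = 1, F = 0, G = 1/4.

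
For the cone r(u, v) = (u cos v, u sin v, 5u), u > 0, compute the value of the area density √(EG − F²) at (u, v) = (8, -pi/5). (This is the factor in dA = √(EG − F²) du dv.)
√(EG − F²)|_{(8, -pi/5)} = 8*sqrt(26)

E = 26, F = 0, G = u^2, so EG − F² = 26*u^2. Taking the positive square root: √(EG − F²) = sqrt(26)*Abs(u). At (u, v) = (8, -pi/5): 8*sqrt(26).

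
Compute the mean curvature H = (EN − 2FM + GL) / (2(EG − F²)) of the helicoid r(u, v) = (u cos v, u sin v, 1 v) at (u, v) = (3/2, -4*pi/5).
H = 0

With E = 1, F = 0, G = u^2 + 1, L = 0, M = -1/sqrt(u^2 + 1), N = 0, assemble
  H = (EN − 2FM + GL) / (2(EG − F²)) = 0.
At (u, v) = (3/2, -4*pi/5): H = 0.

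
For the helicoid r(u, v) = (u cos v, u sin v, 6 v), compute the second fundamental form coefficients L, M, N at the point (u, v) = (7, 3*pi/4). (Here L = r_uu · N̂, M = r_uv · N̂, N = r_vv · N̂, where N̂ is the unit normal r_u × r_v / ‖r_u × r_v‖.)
L = 0;  M = -6*sqrt(85)/85;  N = 0

Compute the unit normal N̂(u, v) = (6*sin(v)/sqrt(u^2 + 36), -6*cos(v)/sqrt(u^2 + 36), u/sqrt(u^2 + 36)), and the second partials r_uu, r_uv, r_vv. Take dot products:
  L(u, v) = r_uu · N̂ = 0,
  M(u, v) = r_uv · N̂ = -6/sqrt(u^2 + 36),
  N(u, v) = r_vv · N̂ = 0.
Evaluating at (u, v) = (7, 3*pi/4):
  L = 0, M = -6*sqrt(85)/85, N = 0.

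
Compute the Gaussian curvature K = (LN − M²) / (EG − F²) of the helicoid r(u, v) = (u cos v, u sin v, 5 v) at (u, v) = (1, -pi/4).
K = -25/676

Coefficients of the first fundamental form: E = 1, F = 0, G = u^2 + 25.
Coefficients of the second fundamental form: L = 0, M = -5/sqrt(u^2 + 25), N = 0.
Assemble K = (LN − M²)/(EG − F²) = -25/(u^2 + 25)^2. At (u, v) = (1, -pi/4): K = -25/676.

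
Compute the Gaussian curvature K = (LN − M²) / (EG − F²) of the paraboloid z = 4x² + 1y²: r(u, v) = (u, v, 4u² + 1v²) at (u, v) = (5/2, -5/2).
K = 4/45369

Coefficients of the first fundamental form: E = 64*u^2 + 1, F = 16*u*v, G = 4*v^2 + 1.
Coefficients of the second fundamental form: L = 8/sqrt(64*u^2 + 4*v^2 + 1), M = 0, N = 2/sqrt(64*u^2 + 4*v^2 + 1).
Assemble K = (LN − M²)/(EG − F²) = 16/(4096*u^4 + 512*u^2*v^2 + 128*u^2 + 16*v^4 + 8*v^2 + 1). At (u, v) = (5/2, -5/2): K = 4/45369.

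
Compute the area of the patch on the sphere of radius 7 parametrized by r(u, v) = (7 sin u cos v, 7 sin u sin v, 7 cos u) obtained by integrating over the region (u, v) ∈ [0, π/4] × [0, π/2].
Area = 49*pi*(2 - sqrt(2))/4

Area = ∫∫ √(EG − F²) du dv with √(EG − F²) = 49*Abs(sin(u)). Integrating over [0, π/4] × [0, π/2] gives 49*pi*(2 - sqrt(2))/4.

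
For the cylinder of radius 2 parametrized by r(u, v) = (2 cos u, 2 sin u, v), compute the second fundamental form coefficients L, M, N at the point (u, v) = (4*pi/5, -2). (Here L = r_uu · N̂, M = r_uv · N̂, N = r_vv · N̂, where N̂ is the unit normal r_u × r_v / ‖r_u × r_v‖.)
L = -2;  M = 0;  N = 0

Compute the unit normal N̂(u, v) = (cos(u), sin(u), 0), and the second partials r_uu, r_uv, r_vv. Take dot products:
  L(u, v) = r_uu · N̂ = -2,
  M(u, v) = r_uv · N̂ = 0,
  N(u, v) = r_vv · N̂ = 0.
Evaluating at (u, v) = (4*pi/5, -2):
  L = -2, M = 0, N = 0.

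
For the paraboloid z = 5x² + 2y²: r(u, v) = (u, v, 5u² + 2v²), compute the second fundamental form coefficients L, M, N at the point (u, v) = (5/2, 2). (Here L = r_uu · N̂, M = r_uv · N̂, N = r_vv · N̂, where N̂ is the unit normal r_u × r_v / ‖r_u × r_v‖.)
L = sqrt(690)/69;  M = 0;  N = 2*sqrt(690)/345

Compute the unit normal N̂(u, v) = (-10*u/sqrt(100*u^2 + 16*v^2 + 1), -4*v/sqrt(100*u^2 + 16*v^2 + 1), 1/sqrt(100*u^2 + 16*v^2 + 1)), and the second partials r_uu, r_uv, r_vv. Take dot products:
  L(u, v) = r_uu · N̂ = 10/sqrt(100*u^2 + 16*v^2 + 1),
  M(u, v) = r_uv · N̂ = 0,
  N(u, v) = r_vv · N̂ = 4/sqrt(100*u^2 + 16*v^2 + 1).
Evaluating at (u, v) = (5/2, 2):
  L = sqrt(690)/69, M = 0, N = 2*sqrt(690)/345.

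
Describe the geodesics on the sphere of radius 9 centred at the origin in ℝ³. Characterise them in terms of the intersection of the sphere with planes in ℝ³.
Geodesics on the sphere of radius 9 are great circles — circles of radius 9 obtained as the intersection of the sphere with planes through the origin (the centre of the sphere).

A curve α(t) of nonzero constant speed on the sphere of radius 9 is a geodesic iff its acceleration α̈ is everywhere normal to the surface, i.e. parallel to the radial vector α(t). Then d/dt(α × α̇) = α̇ × α̇ + α × α̈ = 0, so α × α̇ is a constant vector n ≠ 0 and α(t) · n = 0 for all t: α lies in the plane through the origin with normal n. The intersection of that plane with the sphere is a circle of radius 9 (a great circle). Conversely, a great circle traversed at constant speed has centripetal acceleration pointing at the origin, hence normal to the sphere, so every great circle is a geodesic.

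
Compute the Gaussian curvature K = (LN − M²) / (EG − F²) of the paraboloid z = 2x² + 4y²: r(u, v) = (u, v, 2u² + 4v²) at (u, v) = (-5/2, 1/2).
K = 32/13689

Coefficients of the first fundamental form: E = 16*u^2 + 1, F = 32*u*v, G = 64*v^2 + 1.
Coefficients of the second fundamental form: L = 4/sqrt(16*u^2 + 64*v^2 + 1), M = 0, N = 8/sqrt(16*u^2 + 64*v^2 + 1).
Assemble K = (LN − M²)/(EG − F²) = 32/(256*u^4 + 2048*u^2*v^2 + 32*u^2 + 4096*v^4 + 128*v^2 + 1). At (u, v) = (-5/2, 1/2): K = 32/13689.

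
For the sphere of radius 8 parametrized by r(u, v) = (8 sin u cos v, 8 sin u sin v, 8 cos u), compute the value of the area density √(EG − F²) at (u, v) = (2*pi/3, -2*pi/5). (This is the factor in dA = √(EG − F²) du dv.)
√(EG − F²)|_{(2*pi/3, -2*pi/5)} = 32*sqrt(3)

E = 64, F = 0, G = 64*sin(u)^2, so EG − F² = 4096*sin(u)^2. Taking the positive square root: √(EG − F²) = 64*Abs(sin(u)). At (u, v) = (2*pi/3, -2*pi/5): 32*sqrt(3).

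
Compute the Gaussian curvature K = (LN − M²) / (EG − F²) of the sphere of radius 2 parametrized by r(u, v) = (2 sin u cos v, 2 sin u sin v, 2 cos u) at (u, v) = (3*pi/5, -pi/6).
K = 1/4

Coefficients of the first fundamental form: E = 4, F = 0, G = 4*sin(u)^2.
Coefficients of the second fundamental form: L = -2*sin(u)/Abs(sin(u)), M = 0, N = -2*sin(u)^3/Abs(sin(u)).
Assemble K = (LN − M²)/(EG − F²) = 1/4. At (u, v) = (3*pi/5, -pi/6): K = 1/4.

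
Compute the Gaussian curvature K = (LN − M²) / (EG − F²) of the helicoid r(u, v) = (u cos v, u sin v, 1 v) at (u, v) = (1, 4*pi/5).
K = -1/4

Coefficients of the first fundamental form: E = 1, F = 0, G = u^2 + 1.
Coefficients of the second fundamental form: L = 0, M = -1/sqrt(u^2 + 1), N = 0.
Assemble K = (LN − M²)/(EG − F²) = -1/(u^2 + 1)^2. At (u, v) = (1, 4*pi/5): K = -1/4.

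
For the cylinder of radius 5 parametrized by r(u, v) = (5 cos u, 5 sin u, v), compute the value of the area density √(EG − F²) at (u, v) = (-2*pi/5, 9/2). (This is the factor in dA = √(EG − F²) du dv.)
√(EG − F²)|_{(-2*pi/5, 9/2)} = 5

E = 25, F = 0, G = 1, so EG − F² = 25. Taking the positive square root: √(EG − F²) = 5. At (u, v) = (-2*pi/5, 9/2): 5.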